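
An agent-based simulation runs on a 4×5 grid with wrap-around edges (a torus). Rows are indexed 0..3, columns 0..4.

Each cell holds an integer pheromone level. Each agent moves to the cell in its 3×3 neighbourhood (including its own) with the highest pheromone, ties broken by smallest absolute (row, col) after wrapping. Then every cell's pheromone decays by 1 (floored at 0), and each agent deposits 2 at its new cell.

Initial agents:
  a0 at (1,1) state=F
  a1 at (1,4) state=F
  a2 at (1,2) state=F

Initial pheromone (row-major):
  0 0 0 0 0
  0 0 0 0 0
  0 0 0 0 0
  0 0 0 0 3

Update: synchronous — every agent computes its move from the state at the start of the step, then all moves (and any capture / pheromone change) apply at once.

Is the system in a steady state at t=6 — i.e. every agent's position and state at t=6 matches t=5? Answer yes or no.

t=1: a0@(0,0) a1@(0,0) a2@(0,1) | pheromone: 4 2 0 0 0 / 0 0 0 0 0 / 0 0 0 0 0 / 0 0 0 0 2
t=2: a0@(0,0) a1@(0,0) a2@(0,0) | pheromone: 9 1 0 0 0 / 0 0 0 0 0 / 0 0 0 0 0 / 0 0 0 0 1
t=3: a0@(0,0) a1@(0,0) a2@(0,0) | pheromone: 14 0 0 0 0 / 0 0 0 0 0 / 0 0 0 0 0 / 0 0 0 0 0
t=4: a0@(0,0) a1@(0,0) a2@(0,0) | pheromone: 19 0 0 0 0 / 0 0 0 0 0 / 0 0 0 0 0 / 0 0 0 0 0
t=5: a0@(0,0) a1@(0,0) a2@(0,0) | pheromone: 24 0 0 0 0 / 0 0 0 0 0 / 0 0 0 0 0 / 0 0 0 0 0
t=6: a0@(0,0) a1@(0,0) a2@(0,0) | pheromone: 29 0 0 0 0 / 0 0 0 0 0 / 0 0 0 0 0 / 0 0 0 0 0

yes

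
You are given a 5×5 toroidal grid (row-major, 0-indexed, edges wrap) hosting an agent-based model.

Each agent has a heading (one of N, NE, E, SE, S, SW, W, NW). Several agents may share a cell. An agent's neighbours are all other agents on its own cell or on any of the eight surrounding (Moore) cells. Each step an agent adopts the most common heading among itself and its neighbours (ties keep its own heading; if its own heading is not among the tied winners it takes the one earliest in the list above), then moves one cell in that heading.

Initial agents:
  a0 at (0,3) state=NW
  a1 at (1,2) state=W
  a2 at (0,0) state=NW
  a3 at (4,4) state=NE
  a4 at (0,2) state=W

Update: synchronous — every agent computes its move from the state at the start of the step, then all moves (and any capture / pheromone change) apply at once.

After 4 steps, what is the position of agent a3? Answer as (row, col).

(0, 0)

t=1: a0@(0,2):W a1@(1,1):W a2@(4,4):NW a3@(3,3):NW a4@(0,1):W
t=2: a0@(0,1):W a1@(1,0):W a2@(3,3):NW a3@(2,2):NW a4@(0,0):W
t=3: a0@(0,0):W a1@(1,4):W a2@(2,2):NW a3@(1,1):NW a4@(0,4):W
t=4: a0@(0,4):W a1@(1,3):W a2@(1,1):NW a3@(0,0):NW a4@(0,3):W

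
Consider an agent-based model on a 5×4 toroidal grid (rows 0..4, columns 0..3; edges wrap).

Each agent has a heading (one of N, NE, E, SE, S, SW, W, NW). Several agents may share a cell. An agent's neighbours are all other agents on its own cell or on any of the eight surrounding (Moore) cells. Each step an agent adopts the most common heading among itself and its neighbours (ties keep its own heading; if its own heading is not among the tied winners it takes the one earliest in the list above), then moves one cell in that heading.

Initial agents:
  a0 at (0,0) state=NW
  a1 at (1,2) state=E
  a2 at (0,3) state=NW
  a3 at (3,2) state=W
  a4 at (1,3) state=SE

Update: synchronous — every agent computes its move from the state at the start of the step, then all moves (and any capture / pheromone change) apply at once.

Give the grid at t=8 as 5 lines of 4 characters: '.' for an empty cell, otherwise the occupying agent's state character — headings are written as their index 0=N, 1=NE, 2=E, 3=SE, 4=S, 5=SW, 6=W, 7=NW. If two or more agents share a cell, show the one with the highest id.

....
7...
7.77
...7
....

t=1: a0@(4,3):NW a1@(1,3):E a2@(4,2):NW a3@(3,1):W a4@(0,2):NW
t=2: a0@(3,2):NW a1@(1,0):E a2@(3,1):NW a3@(3,0):W a4@(4,1):NW
t=3: a0@(2,1):NW a1@(1,1):E a2@(2,0):NW a3@(2,3):NW a4@(3,0):NW
t=4: a0@(1,0):NW a1@(0,0):NW a2@(1,3):NW a3@(1,2):NW a4@(2,3):NW
t=5: a0@(0,3):NW a1@(4,3):NW a2@(0,2):NW a3@(0,1):NW a4@(1,2):NW
t=6: a0@(4,2):NW a1@(3,2):NW a2@(4,1):NW a3@(4,0):NW a4@(0,1):NW
t=7: a0@(3,1):NW a1@(2,1):NW a2@(3,0):NW a3@(3,3):NW a4@(4,0):NW
t=8: a0@(2,0):NW a1@(1,0):NW a2@(2,3):NW a3@(2,2):NW a4@(3,3):NW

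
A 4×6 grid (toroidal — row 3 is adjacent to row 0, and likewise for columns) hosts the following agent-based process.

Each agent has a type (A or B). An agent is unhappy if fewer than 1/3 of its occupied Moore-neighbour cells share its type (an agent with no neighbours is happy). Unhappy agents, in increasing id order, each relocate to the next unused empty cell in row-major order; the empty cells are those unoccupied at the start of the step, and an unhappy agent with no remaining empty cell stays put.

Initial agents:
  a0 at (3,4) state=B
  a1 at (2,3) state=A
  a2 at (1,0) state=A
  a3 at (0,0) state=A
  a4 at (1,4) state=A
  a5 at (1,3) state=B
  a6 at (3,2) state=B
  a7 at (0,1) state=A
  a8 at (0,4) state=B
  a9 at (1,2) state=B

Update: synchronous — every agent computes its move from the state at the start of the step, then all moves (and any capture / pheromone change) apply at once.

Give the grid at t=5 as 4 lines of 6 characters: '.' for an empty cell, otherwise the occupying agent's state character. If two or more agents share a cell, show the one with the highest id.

AA.BBA
AABB..
......
....B.

t=1: a0@(3,4):B a1@(0,2):A a2@(1,0):A a3@(0,0):A a4@(1,4):A a5@(1,3):B a6@(0,3):B a7@(0,1):A a8@(0,4):B a9@(1,2):B
t=2: a0@(3,4):B a1@(0,5):A a2@(1,0):A a3@(0,0):A a4@(1,1):A a5@(1,3):B a6@(0,3):B a7@(0,1):A a8@(0,4):B a9@(1,2):B
t=3: (unchanged — steady state)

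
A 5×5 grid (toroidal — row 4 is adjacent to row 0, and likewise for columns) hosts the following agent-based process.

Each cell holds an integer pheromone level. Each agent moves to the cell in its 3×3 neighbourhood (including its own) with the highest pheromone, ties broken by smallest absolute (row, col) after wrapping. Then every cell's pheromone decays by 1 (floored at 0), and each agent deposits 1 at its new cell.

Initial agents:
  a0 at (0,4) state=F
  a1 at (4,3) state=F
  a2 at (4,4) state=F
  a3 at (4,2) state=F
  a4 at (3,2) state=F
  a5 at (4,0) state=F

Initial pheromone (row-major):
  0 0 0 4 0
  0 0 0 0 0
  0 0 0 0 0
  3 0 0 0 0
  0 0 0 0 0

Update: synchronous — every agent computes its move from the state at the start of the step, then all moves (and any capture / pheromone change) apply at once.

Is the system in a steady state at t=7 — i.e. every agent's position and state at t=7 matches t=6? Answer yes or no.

t=1: a0@(0,3) a1@(0,3) a2@(0,3) a3@(0,3) a4@(2,1) a5@(3,0) | pheromone: 0 0 0 7 0 / 0 0 0 0 0 / 0 1 0 0 0 / 3 0 0 0 0 / 0 0 0 0 0
t=2: a0@(0,3) a1@(0,3) a2@(0,3) a3@(0,3) a4@(3,0) a5@(3,0) | pheromone: 0 0 0 10 0 / 0 0 0 0 0 / 0 0 0 0 0 / 4 0 0 0 0 / 0 0 0 0 0
t=3: a0@(0,3) a1@(0,3) a2@(0,3) a3@(0,3) a4@(3,0) a5@(3,0) | pheromone: 0 0 0 13 0 / 0 0 0 0 0 / 0 0 0 0 0 / 5 0 0 0 0 / 0 0 0 0 0
t=4: a0@(0,3) a1@(0,3) a2@(0,3) a3@(0,3) a4@(3,0) a5@(3,0) | pheromone: 0 0 0 16 0 / 0 0 0 0 0 / 0 0 0 0 0 / 6 0 0 0 0 / 0 0 0 0 0
t=5: a0@(0,3) a1@(0,3) a2@(0,3) a3@(0,3) a4@(3,0) a5@(3,0) | pheromone: 0 0 0 19 0 / 0 0 0 0 0 / 0 0 0 0 0 / 7 0 0 0 0 / 0 0 0 0 0
t=6: a0@(0,3) a1@(0,3) a2@(0,3) a3@(0,3) a4@(3,0) a5@(3,0) | pheromone: 0 0 0 22 0 / 0 0 0 0 0 / 0 0 0 0 0 / 8 0 0 0 0 / 0 0 0 0 0
t=7: a0@(0,3) a1@(0,3) a2@(0,3) a3@(0,3) a4@(3,0) a5@(3,0) | pheromone: 0 0 0 25 0 / 0 0 0 0 0 / 0 0 0 0 0 / 9 0 0 0 0 / 0 0 0 0 0

yes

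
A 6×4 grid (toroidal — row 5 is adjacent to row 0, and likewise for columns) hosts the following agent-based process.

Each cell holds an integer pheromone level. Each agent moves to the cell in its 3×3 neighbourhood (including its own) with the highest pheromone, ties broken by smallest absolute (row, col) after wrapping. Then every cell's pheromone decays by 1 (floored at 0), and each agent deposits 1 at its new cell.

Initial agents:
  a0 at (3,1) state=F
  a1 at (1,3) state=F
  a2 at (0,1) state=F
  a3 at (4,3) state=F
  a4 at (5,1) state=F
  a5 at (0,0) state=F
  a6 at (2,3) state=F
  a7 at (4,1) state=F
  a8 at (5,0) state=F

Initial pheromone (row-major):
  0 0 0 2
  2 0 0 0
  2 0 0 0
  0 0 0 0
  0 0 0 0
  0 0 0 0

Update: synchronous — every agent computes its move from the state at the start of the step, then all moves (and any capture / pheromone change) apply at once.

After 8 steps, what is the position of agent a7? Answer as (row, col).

(0, 3)

t=1: a0@(2,0) a1@(0,3) a2@(1,0) a3@(3,0) a4@(0,0) a5@(0,3) a6@(1,0) a7@(3,0) a8@(0,3) | pheromone: 1 0 0 4 / 3 0 0 0 / 2 0 0 0 / 2 0 0 0 / 0 0 0 0 / 0 0 0 0
t=2: a0@(1,0) a1@(0,3) a2@(0,3) a3@(2,0) a4@(0,3) a5@(0,3) a6@(0,3) a7@(2,0) a8@(0,3) | pheromone: 0 0 0 9 / 3 0 0 0 / 3 0 0 0 / 1 0 0 0 / 0 0 0 0 / 0 0 0 0
t=3: a0@(0,3) a1@(0,3) a2@(0,3) a3@(1,0) a4@(0,3) a5@(0,3) a6@(0,3) a7@(1,0) a8@(0,3) | pheromone: 0 0 0 15 / 4 0 0 0 / 2 0 0 0 / 0 0 0 0 / 0 0 0 0 / 0 0 0 0
t=4: a0@(0,3) a1@(0,3) a2@(0,3) a3@(0,3) a4@(0,3) a5@(0,3) a6@(0,3) a7@(0,3) a8@(0,3) | pheromone: 0 0 0 23 / 3 0 0 0 / 1 0 0 0 / 0 0 0 0 / 0 0 0 0 / 0 0 0 0
t=5: a0@(0,3) a1@(0,3) a2@(0,3) a3@(0,3) a4@(0,3) a5@(0,3) a6@(0,3) a7@(0,3) a8@(0,3) | pheromone: 0 0 0 31 / 2 0 0 0 / 0 0 0 0 / 0 0 0 0 / 0 0 0 0 / 0 0 0 0
t=6: a0@(0,3) a1@(0,3) a2@(0,3) a3@(0,3) a4@(0,3) a5@(0,3) a6@(0,3) a7@(0,3) a8@(0,3) | pheromone: 0 0 0 39 / 1 0 0 0 / 0 0 0 0 / 0 0 0 0 / 0 0 0 0 / 0 0 0 0
t=7: a0@(0,3) a1@(0,3) a2@(0,3) a3@(0,3) a4@(0,3) a5@(0,3) a6@(0,3) a7@(0,3) a8@(0,3) | pheromone: 0 0 0 47 / 0 0 0 0 / 0 0 0 0 / 0 0 0 0 / 0 0 0 0 / 0 0 0 0
t=8: a0@(0,3) a1@(0,3) a2@(0,3) a3@(0,3) a4@(0,3) a5@(0,3) a6@(0,3) a7@(0,3) a8@(0,3) | pheromone: 0 0 0 55 / 0 0 0 0 / 0 0 0 0 / 0 0 0 0 / 0 0 0 0 / 0 0 0 0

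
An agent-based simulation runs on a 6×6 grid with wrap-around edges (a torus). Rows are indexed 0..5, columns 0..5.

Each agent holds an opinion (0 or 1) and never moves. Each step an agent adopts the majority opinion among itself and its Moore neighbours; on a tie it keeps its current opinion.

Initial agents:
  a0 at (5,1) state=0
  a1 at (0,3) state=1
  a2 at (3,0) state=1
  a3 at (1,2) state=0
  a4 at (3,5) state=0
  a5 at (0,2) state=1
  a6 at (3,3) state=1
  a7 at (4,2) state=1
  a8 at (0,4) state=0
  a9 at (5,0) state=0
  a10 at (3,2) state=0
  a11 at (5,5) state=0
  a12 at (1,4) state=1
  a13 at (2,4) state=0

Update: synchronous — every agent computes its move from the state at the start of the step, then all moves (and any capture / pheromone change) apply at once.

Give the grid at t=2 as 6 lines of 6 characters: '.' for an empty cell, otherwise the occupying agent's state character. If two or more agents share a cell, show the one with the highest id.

t=1: a0@(5,1):0 a1@(0,3):1 a2@(3,0):1 a3@(1,2):1 a4@(3,5):0 a5@(0,2):1 a6@(3,3):1 a7@(4,2):1 a8@(0,4):0 a9@(5,0):0 a10@(3,2):1 a11@(5,5):0 a12@(1,4):1 a13@(2,4):0
t=2: (unchanged — steady state)

..110.
..1.1.
....0.
1.11.0
..1...
00...0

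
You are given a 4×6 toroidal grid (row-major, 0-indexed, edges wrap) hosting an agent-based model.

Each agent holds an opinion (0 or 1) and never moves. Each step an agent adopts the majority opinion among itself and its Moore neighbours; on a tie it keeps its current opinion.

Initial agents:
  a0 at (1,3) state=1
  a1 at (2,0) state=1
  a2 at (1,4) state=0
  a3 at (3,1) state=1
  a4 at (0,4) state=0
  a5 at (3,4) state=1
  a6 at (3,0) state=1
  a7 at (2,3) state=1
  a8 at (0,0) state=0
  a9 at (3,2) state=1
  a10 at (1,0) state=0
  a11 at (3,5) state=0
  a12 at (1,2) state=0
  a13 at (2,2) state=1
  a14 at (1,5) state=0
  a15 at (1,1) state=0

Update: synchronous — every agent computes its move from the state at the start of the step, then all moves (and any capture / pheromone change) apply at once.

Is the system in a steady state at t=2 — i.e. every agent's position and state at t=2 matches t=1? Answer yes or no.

no

t=1: a0@(1,3):1 a1@(2,0):0 a2@(1,4):0 a3@(3,1):1 a4@(0,4):0 a5@(3,4):1 a6@(3,0):1 a7@(2,3):1 a8@(0,0):0 a9@(3,2):1 a10@(1,0):0 a11@(3,5):0 a12@(1,2):1 a13@(2,2):1 a14@(1,5):0 a15@(1,1):0
t=2: a0@(1,3):1 a1@(2,0):0 a2@(1,4):0 a3@(3,1):1 a4@(0,4):0 a5@(3,4):1 a6@(3,0):0 a7@(2,3):1 a8@(0,0):0 a9@(3,2):1 a10@(1,0):0 a11@(3,5):0 a12@(1,2):1 a13@(2,2):1 a14@(1,5):0 a15@(1,1):0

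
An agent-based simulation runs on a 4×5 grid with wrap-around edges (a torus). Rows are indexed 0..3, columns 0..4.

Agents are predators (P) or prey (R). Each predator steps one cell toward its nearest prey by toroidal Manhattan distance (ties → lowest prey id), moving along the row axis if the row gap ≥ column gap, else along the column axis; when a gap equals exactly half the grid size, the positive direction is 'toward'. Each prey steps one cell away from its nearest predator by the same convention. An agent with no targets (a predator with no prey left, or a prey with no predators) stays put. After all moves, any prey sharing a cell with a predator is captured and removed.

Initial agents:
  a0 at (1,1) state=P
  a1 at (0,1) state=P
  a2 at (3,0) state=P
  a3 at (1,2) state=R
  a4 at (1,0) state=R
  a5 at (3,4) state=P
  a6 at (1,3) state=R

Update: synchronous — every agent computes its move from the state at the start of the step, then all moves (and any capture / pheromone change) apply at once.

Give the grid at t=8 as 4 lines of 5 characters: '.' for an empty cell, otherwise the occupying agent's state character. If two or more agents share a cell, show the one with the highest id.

t=1: a0@(1,2):P a1@(1,1):P a2@(0,0):P a3@(1,3):R a4@(1,4):R a5@(0,4):P a6@(1,4):R
t=2: a0@(1,3):P a1@(1,2):P a2@(1,0):P a4@(2,4):R a5@(1,4):P a6@(2,4):R
t=3: a0@(2,3):P a1@(1,3):P a2@(2,0):P a4@(3,4):R a5@(2,4):P a6@(3,4):R
t=4: a0@(3,3):P a1@(2,3):P a2@(3,0):P a4@(0,4):R a5@(3,4):P a6@(0,4):R
t=5: a0@(0,3):P a1@(3,3):P a2@(0,0):P a4@(1,4):R a5@(0,4):P a6@(1,4):R
t=6: a0@(1,3):P a1@(0,3):P a2@(1,0):P a4@(2,4):R a5@(1,4):P a6@(2,4):R
t=7: a0@(2,3):P a1@(1,3):P a2@(2,0):P a4@(3,4):R a5@(2,4):P a6@(3,4):R
t=8: a0@(3,3):P a1@(2,3):P a2@(3,0):P a4@(0,4):R a5@(3,4):P a6@(0,4):R

....R
.....
...P.
P..PP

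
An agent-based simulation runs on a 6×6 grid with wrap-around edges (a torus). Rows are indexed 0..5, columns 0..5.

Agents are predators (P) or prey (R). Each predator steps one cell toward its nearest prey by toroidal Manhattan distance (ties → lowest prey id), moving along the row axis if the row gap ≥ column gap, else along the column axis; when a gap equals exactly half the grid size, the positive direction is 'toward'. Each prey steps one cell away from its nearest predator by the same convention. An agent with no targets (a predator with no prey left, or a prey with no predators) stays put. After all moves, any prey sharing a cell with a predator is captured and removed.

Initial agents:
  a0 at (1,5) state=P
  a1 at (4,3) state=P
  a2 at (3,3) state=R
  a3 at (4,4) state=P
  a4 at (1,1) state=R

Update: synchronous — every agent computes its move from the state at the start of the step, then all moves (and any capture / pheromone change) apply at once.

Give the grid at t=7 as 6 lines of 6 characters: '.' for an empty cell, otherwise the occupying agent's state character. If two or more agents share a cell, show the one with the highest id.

......
......
...R..
..PPP.
......
......

t=1: a0@(1,0):P a1@(3,3):P a2@(2,3):R a3@(3,4):P a4@(1,2):R
t=2: a0@(1,1):P a1@(2,3):P a2@(1,3):R a3@(2,4):P a4@(1,3):R
t=3: a0@(1,2):P a1@(1,3):P a2@(0,3):R a3@(1,4):P a4@(0,3):R
t=4: a0@(0,2):P a1@(0,3):P a2@(5,3):R a3@(0,4):P a4@(5,3):R
t=5: a0@(5,2):P a1@(5,3):P a2@(4,3):R a3@(5,4):P a4@(4,3):R
t=6: a0@(4,2):P a1@(4,3):P a2@(3,3):R a3@(4,4):P a4@(3,3):R
t=7: a0@(3,2):P a1@(3,3):P a2@(2,3):R a3@(3,4):P a4@(2,3):R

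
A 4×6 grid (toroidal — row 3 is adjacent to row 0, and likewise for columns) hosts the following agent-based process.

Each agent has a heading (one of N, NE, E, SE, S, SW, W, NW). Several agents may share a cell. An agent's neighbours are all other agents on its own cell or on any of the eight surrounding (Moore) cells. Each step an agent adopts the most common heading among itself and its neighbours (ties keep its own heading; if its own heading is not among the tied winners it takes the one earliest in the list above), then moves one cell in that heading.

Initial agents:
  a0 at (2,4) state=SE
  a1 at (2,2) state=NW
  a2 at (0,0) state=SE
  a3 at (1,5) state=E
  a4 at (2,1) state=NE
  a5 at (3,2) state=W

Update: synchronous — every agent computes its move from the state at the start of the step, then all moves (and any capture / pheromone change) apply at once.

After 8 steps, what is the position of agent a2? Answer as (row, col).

(0, 2)

t=1: a0@(3,5):SE a1@(1,1):NW a2@(1,1):SE a3@(2,0):SE a4@(1,2):NE a5@(3,1):W
t=2: a0@(0,0):SE a1@(2,2):SE a2@(2,2):SE a3@(3,1):SE a4@(0,3):NE a5@(3,0):W
t=3: a0@(1,1):SE a1@(3,3):SE a2@(3,3):SE a3@(0,2):SE a4@(3,4):NE a5@(0,1):SE
t=4: a0@(2,2):SE a1@(0,4):SE a2@(0,4):SE a3@(1,3):SE a4@(0,5):SE a5@(1,2):SE
t=5: a0@(3,3):SE a1@(1,5):SE a2@(1,5):SE a3@(2,4):SE a4@(1,0):SE a5@(2,3):SE
t=6: a0@(0,4):SE a1@(2,0):SE a2@(2,0):SE a3@(3,5):SE a4@(2,1):SE a5@(3,4):SE
t=7: a0@(1,5):SE a1@(3,1):SE a2@(3,1):SE a3@(0,0):SE a4@(3,2):SE a5@(0,5):SE
t=8: a0@(2,0):SE a1@(0,2):SE a2@(0,2):SE a3@(1,1):SE a4@(0,3):SE a5@(1,0):SE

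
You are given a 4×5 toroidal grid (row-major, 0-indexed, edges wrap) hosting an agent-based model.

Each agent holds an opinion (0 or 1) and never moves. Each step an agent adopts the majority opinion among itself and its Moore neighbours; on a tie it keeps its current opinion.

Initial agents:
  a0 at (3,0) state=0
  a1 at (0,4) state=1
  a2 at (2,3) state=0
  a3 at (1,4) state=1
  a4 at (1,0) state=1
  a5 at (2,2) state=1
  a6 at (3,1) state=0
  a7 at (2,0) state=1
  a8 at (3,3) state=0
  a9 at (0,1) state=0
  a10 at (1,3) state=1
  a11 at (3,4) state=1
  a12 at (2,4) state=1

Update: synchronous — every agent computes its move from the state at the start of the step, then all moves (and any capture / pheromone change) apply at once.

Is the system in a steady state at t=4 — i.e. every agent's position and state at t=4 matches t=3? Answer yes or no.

t=1: a0@(3,0):1 a1@(0,4):1 a2@(2,3):1 a3@(1,4):1 a4@(1,0):1 a5@(2,2):0 a6@(3,1):0 a7@(2,0):1 a8@(3,3):1 a9@(0,1):0 a10@(1,3):1 a11@(3,4):1 a12@(2,4):1
t=2: a0@(3,0):1 a1@(0,4):1 a2@(2,3):1 a3@(1,4):1 a4@(1,0):1 a5@(2,2):1 a6@(3,1):0 a7@(2,0):1 a8@(3,3):1 a9@(0,1):0 a10@(1,3):1 a11@(3,4):1 a12@(2,4):1
t=3: a0@(3,0):1 a1@(0,4):1 a2@(2,3):1 a3@(1,4):1 a4@(1,0):1 a5@(2,2):1 a6@(3,1):1 a7@(2,0):1 a8@(3,3):1 a9@(0,1):0 a10@(1,3):1 a11@(3,4):1 a12@(2,4):1
t=4: a0@(3,0):1 a1@(0,4):1 a2@(2,3):1 a3@(1,4):1 a4@(1,0):1 a5@(2,2):1 a6@(3,1):1 a7@(2,0):1 a8@(3,3):1 a9@(0,1):1 a10@(1,3):1 a11@(3,4):1 a12@(2,4):1

no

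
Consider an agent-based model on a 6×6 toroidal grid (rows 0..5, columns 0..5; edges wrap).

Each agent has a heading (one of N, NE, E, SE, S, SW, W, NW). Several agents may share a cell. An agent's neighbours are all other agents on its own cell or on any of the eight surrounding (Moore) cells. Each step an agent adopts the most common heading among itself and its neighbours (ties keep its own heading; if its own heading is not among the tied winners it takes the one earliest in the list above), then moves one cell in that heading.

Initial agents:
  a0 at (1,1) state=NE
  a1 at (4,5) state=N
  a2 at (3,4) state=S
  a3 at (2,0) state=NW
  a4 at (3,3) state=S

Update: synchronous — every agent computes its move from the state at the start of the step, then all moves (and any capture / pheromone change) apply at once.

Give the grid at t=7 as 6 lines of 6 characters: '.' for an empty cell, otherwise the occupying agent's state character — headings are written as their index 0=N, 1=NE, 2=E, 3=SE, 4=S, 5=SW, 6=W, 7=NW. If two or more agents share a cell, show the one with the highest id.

t=1: a0@(0,2):NE a1@(3,5):N a2@(4,4):S a3@(1,5):NW a4@(4,3):S
t=2: a0@(5,3):NE a1@(2,5):N a2@(5,4):S a3@(0,4):NW a4@(5,3):S
t=3: a0@(0,3):S a1@(1,5):N a2@(0,4):S a3@(1,4):S a4@(0,3):S
t=4: a0@(1,3):S a1@(2,5):S a2@(1,4):S a3@(2,4):S a4@(1,3):S
t=5: a0@(2,3):S a1@(3,5):S a2@(2,4):S a3@(3,4):S a4@(2,3):S
t=6: a0@(3,3):S a1@(4,5):S a2@(3,4):S a3@(4,4):S a4@(3,3):S
t=7: a0@(4,3):S a1@(5,5):S a2@(4,4):S a3@(5,4):S a4@(4,3):S

......
......
......
......
...44.
....44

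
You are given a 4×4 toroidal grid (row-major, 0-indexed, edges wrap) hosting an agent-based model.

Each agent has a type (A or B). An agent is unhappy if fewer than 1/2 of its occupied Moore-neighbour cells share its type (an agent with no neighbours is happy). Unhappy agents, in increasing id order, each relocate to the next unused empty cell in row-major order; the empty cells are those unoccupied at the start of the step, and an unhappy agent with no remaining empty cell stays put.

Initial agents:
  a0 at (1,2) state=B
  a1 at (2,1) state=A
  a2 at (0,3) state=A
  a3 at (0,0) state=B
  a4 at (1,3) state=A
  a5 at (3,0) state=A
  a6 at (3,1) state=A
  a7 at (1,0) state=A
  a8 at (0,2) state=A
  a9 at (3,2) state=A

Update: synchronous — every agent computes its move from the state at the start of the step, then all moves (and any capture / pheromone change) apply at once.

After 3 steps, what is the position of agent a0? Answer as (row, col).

(0, 1)

t=1: a0@(0,1):B a1@(2,1):A a2@(0,3):A a3@(1,1):B a4@(1,3):A a5@(3,0):A a6@(3,1):A a7@(1,0):A a8@(0,2):A a9@(3,2):A
t=2: a0@(0,0):B a1@(2,1):A a2@(0,3):A a3@(1,2):B a4@(1,3):A a5@(3,0):A a6@(3,1):A a7@(1,0):A a8@(0,2):A a9@(3,2):A
t=3: a0@(0,1):B a1@(2,1):A a2@(0,3):A a3@(1,1):B a4@(1,3):A a5@(3,0):A a6@(3,1):A a7@(1,0):A a8@(0,2):A a9@(3,2):A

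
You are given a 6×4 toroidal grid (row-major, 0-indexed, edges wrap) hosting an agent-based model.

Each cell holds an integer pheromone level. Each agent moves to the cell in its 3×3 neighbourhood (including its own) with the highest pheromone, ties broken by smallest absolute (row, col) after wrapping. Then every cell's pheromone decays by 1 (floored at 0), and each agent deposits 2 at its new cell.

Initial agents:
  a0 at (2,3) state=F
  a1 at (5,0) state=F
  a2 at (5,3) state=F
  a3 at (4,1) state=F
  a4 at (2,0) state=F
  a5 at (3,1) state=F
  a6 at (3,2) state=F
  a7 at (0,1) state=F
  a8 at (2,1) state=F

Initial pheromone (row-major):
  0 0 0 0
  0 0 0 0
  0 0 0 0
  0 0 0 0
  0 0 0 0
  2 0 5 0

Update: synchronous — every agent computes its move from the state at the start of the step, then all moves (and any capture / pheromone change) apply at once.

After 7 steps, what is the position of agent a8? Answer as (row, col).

t=1: a0@(1,0) a1@(5,0) a2@(5,2) a3@(5,2) a4@(1,0) a5@(2,0) a6@(2,1) a7@(5,2) a8@(1,0) | pheromone: 0 0 0 0 / 6 0 0 0 / 2 2 0 0 / 0 0 0 0 / 0 0 0 0 / 3 0 10 0
t=2: a0@(1,0) a1@(5,0) a2@(5,2) a3@(5,2) a4@(1,0) a5@(1,0) a6@(1,0) a7@(5,2) a8@(1,0) | pheromone: 0 0 0 0 / 15 0 0 0 / 1 1 0 0 / 0 0 0 0 / 0 0 0 0 / 4 0 15 0
t=3: a0@(1,0) a1@(5,0) a2@(5,2) a3@(5,2) a4@(1,0) a5@(1,0) a6@(1,0) a7@(5,2) a8@(1,0) | pheromone: 0 0 0 0 / 24 0 0 0 / 0 0 0 0 / 0 0 0 0 / 0 0 0 0 / 5 0 20 0
t=4: a0@(1,0) a1@(5,0) a2@(5,2) a3@(5,2) a4@(1,0) a5@(1,0) a6@(1,0) a7@(5,2) a8@(1,0) | pheromone: 0 0 0 0 / 33 0 0 0 / 0 0 0 0 / 0 0 0 0 / 0 0 0 0 / 6 0 25 0
t=5: a0@(1,0) a1@(5,0) a2@(5,2) a3@(5,2) a4@(1,0) a5@(1,0) a6@(1,0) a7@(5,2) a8@(1,0) | pheromone: 0 0 0 0 / 42 0 0 0 / 0 0 0 0 / 0 0 0 0 / 0 0 0 0 / 7 0 30 0
t=6: a0@(1,0) a1@(5,0) a2@(5,2) a3@(5,2) a4@(1,0) a5@(1,0) a6@(1,0) a7@(5,2) a8@(1,0) | pheromone: 0 0 0 0 / 51 0 0 0 / 0 0 0 0 / 0 0 0 0 / 0 0 0 0 / 8 0 35 0
t=7: a0@(1,0) a1@(5,0) a2@(5,2) a3@(5,2) a4@(1,0) a5@(1,0) a6@(1,0) a7@(5,2) a8@(1,0) | pheromone: 0 0 0 0 / 60 0 0 0 / 0 0 0 0 / 0 0 0 0 / 0 0 0 0 / 9 0 40 0

(1, 0)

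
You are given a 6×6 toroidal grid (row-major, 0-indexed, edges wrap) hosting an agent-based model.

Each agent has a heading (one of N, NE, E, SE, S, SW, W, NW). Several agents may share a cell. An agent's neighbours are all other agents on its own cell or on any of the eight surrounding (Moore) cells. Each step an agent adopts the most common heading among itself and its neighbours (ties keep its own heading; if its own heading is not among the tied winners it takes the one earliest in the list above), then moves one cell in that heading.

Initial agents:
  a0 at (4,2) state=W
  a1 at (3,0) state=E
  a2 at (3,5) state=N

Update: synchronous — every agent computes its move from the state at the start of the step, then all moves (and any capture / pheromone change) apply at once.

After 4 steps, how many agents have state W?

t=1: a0@(4,1):W a1@(3,1):E a2@(2,5):N
t=2: a0@(4,0):W a1@(3,2):E a2@(1,5):N
t=3: a0@(4,5):W a1@(3,3):E a2@(0,5):N
t=4: a0@(4,4):W a1@(3,4):E a2@(5,5):N

1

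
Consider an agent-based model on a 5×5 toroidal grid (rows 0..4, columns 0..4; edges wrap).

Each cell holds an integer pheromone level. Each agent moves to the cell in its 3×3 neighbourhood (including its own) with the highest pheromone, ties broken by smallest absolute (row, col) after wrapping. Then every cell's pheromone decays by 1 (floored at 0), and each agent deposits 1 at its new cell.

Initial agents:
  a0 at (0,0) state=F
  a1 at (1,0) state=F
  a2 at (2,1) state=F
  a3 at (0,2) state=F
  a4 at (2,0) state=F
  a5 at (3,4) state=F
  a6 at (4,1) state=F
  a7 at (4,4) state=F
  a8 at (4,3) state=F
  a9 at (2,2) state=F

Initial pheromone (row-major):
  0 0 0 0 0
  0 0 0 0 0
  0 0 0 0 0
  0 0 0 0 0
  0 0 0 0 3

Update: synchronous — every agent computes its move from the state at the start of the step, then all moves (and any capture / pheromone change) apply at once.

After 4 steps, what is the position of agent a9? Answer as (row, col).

(4, 4)

t=1: a0@(4,4) a1@(0,0) a2@(1,0) a3@(0,1) a4@(1,0) a5@(4,4) a6@(0,0) a7@(4,4) a8@(4,4) a9@(1,1) | pheromone: 2 1 0 0 0 / 2 1 0 0 0 / 0 0 0 0 0 / 0 0 0 0 0 / 0 0 0 0 6
t=2: a0@(4,4) a1@(4,4) a2@(0,0) a3@(0,0) a4@(0,0) a5@(4,4) a6@(4,4) a7@(4,4) a8@(4,4) a9@(0,0) | pheromone: 5 0 0 0 0 / 1 0 0 0 0 / 0 0 0 0 0 / 0 0 0 0 0 / 0 0 0 0 11
t=3: a0@(4,4) a1@(4,4) a2@(4,4) a3@(4,4) a4@(4,4) a5@(4,4) a6@(4,4) a7@(4,4) a8@(4,4) a9@(4,4) | pheromone: 4 0 0 0 0 / 0 0 0 0 0 / 0 0 0 0 0 / 0 0 0 0 0 / 0 0 0 0 20
t=4: a0@(4,4) a1@(4,4) a2@(4,4) a3@(4,4) a4@(4,4) a5@(4,4) a6@(4,4) a7@(4,4) a8@(4,4) a9@(4,4) | pheromone: 3 0 0 0 0 / 0 0 0 0 0 / 0 0 0 0 0 / 0 0 0 0 0 / 0 0 0 0 29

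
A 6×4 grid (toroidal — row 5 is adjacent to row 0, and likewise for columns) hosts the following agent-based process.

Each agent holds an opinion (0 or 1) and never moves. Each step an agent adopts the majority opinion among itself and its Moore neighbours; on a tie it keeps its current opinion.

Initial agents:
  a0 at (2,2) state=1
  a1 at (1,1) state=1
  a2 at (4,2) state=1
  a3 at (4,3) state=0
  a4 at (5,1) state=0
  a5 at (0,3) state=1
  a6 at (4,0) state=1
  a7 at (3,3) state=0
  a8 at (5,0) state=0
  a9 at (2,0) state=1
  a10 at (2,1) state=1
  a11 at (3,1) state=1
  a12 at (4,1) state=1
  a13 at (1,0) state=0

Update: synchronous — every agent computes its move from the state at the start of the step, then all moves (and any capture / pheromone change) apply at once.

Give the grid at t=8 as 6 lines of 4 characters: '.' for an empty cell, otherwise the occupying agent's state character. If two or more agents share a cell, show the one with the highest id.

t=1: a0@(2,2):1 a1@(1,1):1 a2@(4,2):1 a3@(4,3):0 a4@(5,1):1 a5@(0,3):0 a6@(4,0):0 a7@(3,3):1 a8@(5,0):0 a9@(2,0):1 a10@(2,1):1 a11@(3,1):1 a12@(4,1):1 a13@(1,0):1
t=2: a0@(2,2):1 a1@(1,1):1 a2@(4,2):1 a3@(4,3):0 a4@(5,1):1 a5@(0,3):0 a6@(4,0):1 a7@(3,3):1 a8@(5,0):0 a9@(2,0):1 a10@(2,1):1 a11@(3,1):1 a12@(4,1):1 a13@(1,0):1
t=3: a0@(2,2):1 a1@(1,1):1 a2@(4,2):1 a3@(4,3):1 a4@(5,1):1 a5@(0,3):0 a6@(4,0):1 a7@(3,3):1 a8@(5,0):0 a9@(2,0):1 a10@(2,1):1 a11@(3,1):1 a12@(4,1):1 a13@(1,0):1
t=4: a0@(2,2):1 a1@(1,1):1 a2@(4,2):1 a3@(4,3):1 a4@(5,1):1 a5@(0,3):0 a6@(4,0):1 a7@(3,3):1 a8@(5,0):1 a9@(2,0):1 a10@(2,1):1 a11@(3,1):1 a12@(4,1):1 a13@(1,0):1
t=5: a0@(2,2):1 a1@(1,1):1 a2@(4,2):1 a3@(4,3):1 a4@(5,1):1 a5@(0,3):1 a6@(4,0):1 a7@(3,3):1 a8@(5,0):1 a9@(2,0):1 a10@(2,1):1 a11@(3,1):1 a12@(4,1):1 a13@(1,0):1
t=6: (unchanged — steady state)

...1
11..
111.
.1.1
1111
11..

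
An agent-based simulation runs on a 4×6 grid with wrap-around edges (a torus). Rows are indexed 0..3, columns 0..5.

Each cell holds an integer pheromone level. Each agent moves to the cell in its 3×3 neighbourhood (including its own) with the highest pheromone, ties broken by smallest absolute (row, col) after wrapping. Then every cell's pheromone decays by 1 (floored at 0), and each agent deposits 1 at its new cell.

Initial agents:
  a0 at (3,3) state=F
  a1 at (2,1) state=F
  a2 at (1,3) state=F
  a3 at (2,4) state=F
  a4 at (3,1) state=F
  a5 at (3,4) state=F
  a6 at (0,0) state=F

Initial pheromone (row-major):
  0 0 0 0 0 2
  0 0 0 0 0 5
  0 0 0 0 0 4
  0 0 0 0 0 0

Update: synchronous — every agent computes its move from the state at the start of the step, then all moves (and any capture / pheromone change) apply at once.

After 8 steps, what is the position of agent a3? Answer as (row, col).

t=1: a0@(0,2) a1@(1,0) a2@(0,2) a3@(1,5) a4@(0,0) a5@(2,5) a6@(1,5) | pheromone: 1 0 2 0 0 1 / 1 0 0 0 0 6 / 0 0 0 0 0 4 / 0 0 0 0 0 0
t=2: a0@(0,2) a1@(1,5) a2@(0,2) a3@(1,5) a4@(1,5) a5@(1,5) a6@(1,5) | pheromone: 0 0 3 0 0 0 / 0 0 0 0 0 10 / 0 0 0 0 0 3 / 0 0 0 0 0 0
t=3: a0@(0,2) a1@(1,5) a2@(0,2) a3@(1,5) a4@(1,5) a5@(1,5) a6@(1,5) | pheromone: 0 0 4 0 0 0 / 0 0 0 0 0 14 / 0 0 0 0 0 2 / 0 0 0 0 0 0
t=4: a0@(0,2) a1@(1,5) a2@(0,2) a3@(1,5) a4@(1,5) a5@(1,5) a6@(1,5) | pheromone: 0 0 5 0 0 0 / 0 0 0 0 0 18 / 0 0 0 0 0 1 / 0 0 0 0 0 0
t=5: a0@(0,2) a1@(1,5) a2@(0,2) a3@(1,5) a4@(1,5) a5@(1,5) a6@(1,5) | pheromone: 0 0 6 0 0 0 / 0 0 0 0 0 22 / 0 0 0 0 0 0 / 0 0 0 0 0 0
t=6: a0@(0,2) a1@(1,5) a2@(0,2) a3@(1,5) a4@(1,5) a5@(1,5) a6@(1,5) | pheromone: 0 0 7 0 0 0 / 0 0 0 0 0 26 / 0 0 0 0 0 0 / 0 0 0 0 0 0
t=7: a0@(0,2) a1@(1,5) a2@(0,2) a3@(1,5) a4@(1,5) a5@(1,5) a6@(1,5) | pheromone: 0 0 8 0 0 0 / 0 0 0 0 0 30 / 0 0 0 0 0 0 / 0 0 0 0 0 0
t=8: a0@(0,2) a1@(1,5) a2@(0,2) a3@(1,5) a4@(1,5) a5@(1,5) a6@(1,5) | pheromone: 0 0 9 0 0 0 / 0 0 0 0 0 34 / 0 0 0 0 0 0 / 0 0 0 0 0 0

(1, 5)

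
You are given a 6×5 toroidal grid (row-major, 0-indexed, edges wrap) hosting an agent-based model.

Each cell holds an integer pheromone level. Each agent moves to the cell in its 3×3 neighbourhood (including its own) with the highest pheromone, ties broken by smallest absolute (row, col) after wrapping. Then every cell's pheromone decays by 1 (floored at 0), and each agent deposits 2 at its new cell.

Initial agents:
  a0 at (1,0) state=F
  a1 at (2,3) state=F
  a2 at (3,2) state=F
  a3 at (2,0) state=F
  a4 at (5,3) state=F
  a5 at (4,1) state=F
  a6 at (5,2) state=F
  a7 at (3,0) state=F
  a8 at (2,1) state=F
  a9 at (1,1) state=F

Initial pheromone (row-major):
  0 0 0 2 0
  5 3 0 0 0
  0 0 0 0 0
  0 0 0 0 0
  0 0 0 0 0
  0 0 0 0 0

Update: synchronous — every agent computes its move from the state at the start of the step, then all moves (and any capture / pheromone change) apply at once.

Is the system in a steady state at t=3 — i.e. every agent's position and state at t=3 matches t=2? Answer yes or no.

no

t=1: a0@(1,0) a1@(1,2) a2@(2,1) a3@(1,0) a4@(0,3) a5@(3,0) a6@(0,3) a7@(2,0) a8@(1,0) a9@(1,0) | pheromone: 0 0 0 5 0 / 12 2 2 0 0 / 2 2 0 0 0 / 2 0 0 0 0 / 0 0 0 0 0 / 0 0 0 0 0
t=2: a0@(1,0) a1@(0,3) a2@(1,0) a3@(1,0) a4@(0,3) a5@(2,0) a6@(0,3) a7@(1,0) a8@(1,0) a9@(1,0) | pheromone: 0 0 0 10 0 / 23 1 1 0 0 / 3 1 0 0 0 / 1 0 0 0 0 / 0 0 0 0 0 / 0 0 0 0 0
t=3: a0@(1,0) a1@(0,3) a2@(1,0) a3@(1,0) a4@(0,3) a5@(1,0) a6@(0,3) a7@(1,0) a8@(1,0) a9@(1,0) | pheromone: 0 0 0 15 0 / 36 0 0 0 0 / 2 0 0 0 0 / 0 0 0 0 0 / 0 0 0 0 0 / 0 0 0 0 0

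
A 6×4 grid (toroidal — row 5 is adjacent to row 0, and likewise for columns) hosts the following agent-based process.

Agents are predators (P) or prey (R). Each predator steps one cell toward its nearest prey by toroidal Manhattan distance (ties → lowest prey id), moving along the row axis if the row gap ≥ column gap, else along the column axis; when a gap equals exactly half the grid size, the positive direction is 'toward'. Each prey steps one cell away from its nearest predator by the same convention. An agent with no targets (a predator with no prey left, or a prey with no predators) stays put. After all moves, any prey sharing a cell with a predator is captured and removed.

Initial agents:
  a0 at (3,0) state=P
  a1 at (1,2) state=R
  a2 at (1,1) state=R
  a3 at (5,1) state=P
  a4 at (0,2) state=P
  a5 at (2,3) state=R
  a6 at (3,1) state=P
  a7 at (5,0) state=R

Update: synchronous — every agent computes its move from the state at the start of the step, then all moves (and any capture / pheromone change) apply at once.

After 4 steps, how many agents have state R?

3

t=1: a0@(2,0):P a1@(2,2):R a3@(5,0):P a4@(1,2):P a5@(1,3):R a6@(2,1):P a7@(5,3):R
t=2: a0@(2,1):P a1@(3,2):R a3@(5,3):P a4@(2,2):P a5@(1,0):R a6@(2,2):P a7@(5,2):R
t=3: a0@(3,1):P a1@(4,2):R a3@(5,2):P a4@(3,2):P a5@(0,0):R a6@(3,2):P a7@(5,1):R
t=4: a0@(4,1):P a1@(3,2):R a3@(4,2):P a4@(4,2):P a5@(0,3):R a6@(4,2):P a7@(5,0):R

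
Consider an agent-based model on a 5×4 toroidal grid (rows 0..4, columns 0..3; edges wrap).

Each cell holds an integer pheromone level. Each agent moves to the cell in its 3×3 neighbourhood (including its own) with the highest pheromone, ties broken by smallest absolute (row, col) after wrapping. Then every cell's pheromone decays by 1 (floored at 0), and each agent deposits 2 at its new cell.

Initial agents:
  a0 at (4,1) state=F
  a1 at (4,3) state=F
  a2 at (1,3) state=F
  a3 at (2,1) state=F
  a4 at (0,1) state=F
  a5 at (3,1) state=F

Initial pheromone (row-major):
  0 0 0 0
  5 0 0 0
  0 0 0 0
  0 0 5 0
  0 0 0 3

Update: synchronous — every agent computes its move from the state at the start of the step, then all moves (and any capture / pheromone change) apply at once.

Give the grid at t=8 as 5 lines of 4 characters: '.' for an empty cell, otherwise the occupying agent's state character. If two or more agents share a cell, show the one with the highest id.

t=1: a0@(3,2) a1@(3,2) a2@(1,0) a3@(1,0) a4@(1,0) a5@(3,2) | pheromone: 0 0 0 0 / 10 0 0 0 / 0 0 0 0 / 0 0 10 0 / 0 0 0 2
t=2: a0@(3,2) a1@(3,2) a2@(1,0) a3@(1,0) a4@(1,0) a5@(3,2) | pheromone: 0 0 0 0 / 15 0 0 0 / 0 0 0 0 / 0 0 15 0 / 0 0 0 1
t=3: a0@(3,2) a1@(3,2) a2@(1,0) a3@(1,0) a4@(1,0) a5@(3,2) | pheromone: 0 0 0 0 / 20 0 0 0 / 0 0 0 0 / 0 0 20 0 / 0 0 0 0
t=4: a0@(3,2) a1@(3,2) a2@(1,0) a3@(1,0) a4@(1,0) a5@(3,2) | pheromone: 0 0 0 0 / 25 0 0 0 / 0 0 0 0 / 0 0 25 0 / 0 0 0 0
t=5: a0@(3,2) a1@(3,2) a2@(1,0) a3@(1,0) a4@(1,0) a5@(3,2) | pheromone: 0 0 0 0 / 30 0 0 0 / 0 0 0 0 / 0 0 30 0 / 0 0 0 0
t=6: a0@(3,2) a1@(3,2) a2@(1,0) a3@(1,0) a4@(1,0) a5@(3,2) | pheromone: 0 0 0 0 / 35 0 0 0 / 0 0 0 0 / 0 0 35 0 / 0 0 0 0
t=7: a0@(3,2) a1@(3,2) a2@(1,0) a3@(1,0) a4@(1,0) a5@(3,2) | pheromone: 0 0 0 0 / 40 0 0 0 / 0 0 0 0 / 0 0 40 0 / 0 0 0 0
t=8: a0@(3,2) a1@(3,2) a2@(1,0) a3@(1,0) a4@(1,0) a5@(3,2) | pheromone: 0 0 0 0 / 45 0 0 0 / 0 0 0 0 / 0 0 45 0 / 0 0 0 0

....
F...
....
..F.
....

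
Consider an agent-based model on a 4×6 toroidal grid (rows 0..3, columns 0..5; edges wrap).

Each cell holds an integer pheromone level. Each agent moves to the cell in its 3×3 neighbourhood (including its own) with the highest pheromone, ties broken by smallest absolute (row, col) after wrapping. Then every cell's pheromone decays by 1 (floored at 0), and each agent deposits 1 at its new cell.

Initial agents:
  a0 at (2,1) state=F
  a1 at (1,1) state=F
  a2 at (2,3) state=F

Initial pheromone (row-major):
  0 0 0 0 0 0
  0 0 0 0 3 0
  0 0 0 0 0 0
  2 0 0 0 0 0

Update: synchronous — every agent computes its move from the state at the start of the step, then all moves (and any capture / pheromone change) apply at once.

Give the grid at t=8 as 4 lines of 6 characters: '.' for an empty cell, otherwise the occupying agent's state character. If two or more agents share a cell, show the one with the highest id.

t=1: a0@(3,0) a1@(0,0) a2@(1,4) | pheromone: 1 0 0 0 0 0 / 0 0 0 0 3 0 / 0 0 0 0 0 0 / 2 0 0 0 0 0
t=2: a0@(3,0) a1@(3,0) a2@(1,4) | pheromone: 0 0 0 0 0 0 / 0 0 0 0 3 0 / 0 0 0 0 0 0 / 3 0 0 0 0 0
t=3: a0@(3,0) a1@(3,0) a2@(1,4) | pheromone: 0 0 0 0 0 0 / 0 0 0 0 3 0 / 0 0 0 0 0 0 / 4 0 0 0 0 0
t=4: a0@(3,0) a1@(3,0) a2@(1,4) | pheromone: 0 0 0 0 0 0 / 0 0 0 0 3 0 / 0 0 0 0 0 0 / 5 0 0 0 0 0
t=5: a0@(3,0) a1@(3,0) a2@(1,4) | pheromone: 0 0 0 0 0 0 / 0 0 0 0 3 0 / 0 0 0 0 0 0 / 6 0 0 0 0 0
t=6: a0@(3,0) a1@(3,0) a2@(1,4) | pheromone: 0 0 0 0 0 0 / 0 0 0 0 3 0 / 0 0 0 0 0 0 / 7 0 0 0 0 0
t=7: a0@(3,0) a1@(3,0) a2@(1,4) | pheromone: 0 0 0 0 0 0 / 0 0 0 0 3 0 / 0 0 0 0 0 0 / 8 0 0 0 0 0
t=8: a0@(3,0) a1@(3,0) a2@(1,4) | pheromone: 0 0 0 0 0 0 / 0 0 0 0 3 0 / 0 0 0 0 0 0 / 9 0 0 0 0 0

......
....F.
......
F.....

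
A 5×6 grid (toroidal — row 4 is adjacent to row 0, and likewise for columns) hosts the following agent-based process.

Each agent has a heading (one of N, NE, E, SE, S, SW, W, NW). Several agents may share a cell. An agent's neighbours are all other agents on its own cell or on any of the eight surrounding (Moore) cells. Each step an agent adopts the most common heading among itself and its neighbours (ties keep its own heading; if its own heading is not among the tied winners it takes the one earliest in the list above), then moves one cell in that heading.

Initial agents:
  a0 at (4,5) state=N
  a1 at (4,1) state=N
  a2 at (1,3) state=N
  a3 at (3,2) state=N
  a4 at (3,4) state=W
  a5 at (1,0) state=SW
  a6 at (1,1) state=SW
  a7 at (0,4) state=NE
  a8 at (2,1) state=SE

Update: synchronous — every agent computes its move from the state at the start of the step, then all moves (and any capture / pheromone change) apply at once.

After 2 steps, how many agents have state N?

t=1: a0@(3,5):N a1@(3,1):N a2@(0,3):N a3@(2,2):N a4@(3,3):W a5@(2,5):SW a6@(2,0):SW a7@(4,4):N a8@(3,0):SW
t=2: a0@(4,4):SW a1@(2,1):N a2@(4,3):N a3@(1,2):N a4@(2,3):N a5@(3,4):SW a6@(3,5):SW a7@(3,4):N a8@(4,5):SW

5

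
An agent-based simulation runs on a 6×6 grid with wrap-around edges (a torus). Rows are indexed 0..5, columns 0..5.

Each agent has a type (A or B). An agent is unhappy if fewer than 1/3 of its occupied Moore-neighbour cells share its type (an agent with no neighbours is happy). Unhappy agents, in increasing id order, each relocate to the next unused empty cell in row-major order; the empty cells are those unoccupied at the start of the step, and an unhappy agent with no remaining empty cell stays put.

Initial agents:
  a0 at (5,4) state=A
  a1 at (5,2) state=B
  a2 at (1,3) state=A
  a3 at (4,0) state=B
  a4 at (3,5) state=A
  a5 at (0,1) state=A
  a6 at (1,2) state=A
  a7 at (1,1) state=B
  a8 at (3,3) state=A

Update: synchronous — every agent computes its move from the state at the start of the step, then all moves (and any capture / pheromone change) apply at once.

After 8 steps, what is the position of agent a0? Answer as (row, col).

(5, 4)

t=1: a0@(5,4):A a1@(0,0):B a2@(1,3):A a3@(0,2):B a4@(0,3):A a5@(0,1):A a6@(1,2):A a7@(0,4):B a8@(3,3):A
t=2: a0@(5,4):A a1@(0,5):B a2@(1,3):A a3@(1,0):B a4@(0,3):A a5@(0,1):A a6@(1,2):A a7@(1,1):B a8@(3,3):A
t=3: (unchanged — steady state)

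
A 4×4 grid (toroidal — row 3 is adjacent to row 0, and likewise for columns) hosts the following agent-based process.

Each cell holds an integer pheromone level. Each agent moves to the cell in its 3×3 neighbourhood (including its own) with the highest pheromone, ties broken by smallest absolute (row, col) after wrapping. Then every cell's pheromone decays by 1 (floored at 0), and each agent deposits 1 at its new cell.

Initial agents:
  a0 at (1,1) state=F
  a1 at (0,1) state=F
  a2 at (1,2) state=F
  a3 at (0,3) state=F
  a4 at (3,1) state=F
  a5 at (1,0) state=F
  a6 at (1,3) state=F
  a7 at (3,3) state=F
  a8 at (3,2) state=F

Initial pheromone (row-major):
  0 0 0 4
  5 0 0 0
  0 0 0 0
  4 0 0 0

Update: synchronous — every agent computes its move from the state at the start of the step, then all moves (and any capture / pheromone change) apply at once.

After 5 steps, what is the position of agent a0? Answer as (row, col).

(1, 0)

t=1: a0@(1,0) a1@(1,0) a2@(0,3) a3@(1,0) a4@(3,0) a5@(1,0) a6@(1,0) a7@(0,3) a8@(0,3) | pheromone: 0 0 0 6 / 9 0 0 0 / 0 0 0 0 / 4 0 0 0
t=2: a0@(1,0) a1@(1,0) a2@(1,0) a3@(1,0) a4@(0,3) a5@(1,0) a6@(1,0) a7@(1,0) a8@(1,0) | pheromone: 0 0 0 6 / 16 0 0 0 / 0 0 0 0 / 3 0 0 0
t=3: a0@(1,0) a1@(1,0) a2@(1,0) a3@(1,0) a4@(1,0) a5@(1,0) a6@(1,0) a7@(1,0) a8@(1,0) | pheromone: 0 0 0 5 / 24 0 0 0 / 0 0 0 0 / 2 0 0 0
t=4: a0@(1,0) a1@(1,0) a2@(1,0) a3@(1,0) a4@(1,0) a5@(1,0) a6@(1,0) a7@(1,0) a8@(1,0) | pheromone: 0 0 0 4 / 32 0 0 0 / 0 0 0 0 / 1 0 0 0
t=5: a0@(1,0) a1@(1,0) a2@(1,0) a3@(1,0) a4@(1,0) a5@(1,0) a6@(1,0) a7@(1,0) a8@(1,0) | pheromone: 0 0 0 3 / 40 0 0 0 / 0 0 0 0 / 0 0 0 0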